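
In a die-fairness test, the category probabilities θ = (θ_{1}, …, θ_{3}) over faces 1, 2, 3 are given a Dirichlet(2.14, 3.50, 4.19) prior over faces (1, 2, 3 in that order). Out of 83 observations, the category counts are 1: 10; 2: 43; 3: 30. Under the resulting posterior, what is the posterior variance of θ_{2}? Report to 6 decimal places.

The Dirichlet prior is conjugate to the Multinomial likelihood: each posterior αⱼ = prior αⱼ + observed count nⱼ.
Posterior concentration: (12.14, 46.50, 34.19), total = 92.83.
Var[θ_j] = α_j(Σα−α_j)/((Σα)²(Σα+1)) = 46.50·46.33/(92.83²·93.83) = 0.002664.

0.002664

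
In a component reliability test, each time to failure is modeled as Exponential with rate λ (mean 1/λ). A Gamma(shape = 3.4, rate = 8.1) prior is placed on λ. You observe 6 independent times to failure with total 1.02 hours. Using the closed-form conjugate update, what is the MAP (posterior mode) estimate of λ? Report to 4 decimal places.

With a Gamma(shape α, rate β) prior on the exponential rate λ, the posterior after n observations with total T = Σxᵢ is Gamma(α+n, β+T).
Posterior: Gamma(3.4+6, 8.1+1.02) = Gamma(9.4, 9.12).
Mode = (α−1)/β = 0.9211.

0.9211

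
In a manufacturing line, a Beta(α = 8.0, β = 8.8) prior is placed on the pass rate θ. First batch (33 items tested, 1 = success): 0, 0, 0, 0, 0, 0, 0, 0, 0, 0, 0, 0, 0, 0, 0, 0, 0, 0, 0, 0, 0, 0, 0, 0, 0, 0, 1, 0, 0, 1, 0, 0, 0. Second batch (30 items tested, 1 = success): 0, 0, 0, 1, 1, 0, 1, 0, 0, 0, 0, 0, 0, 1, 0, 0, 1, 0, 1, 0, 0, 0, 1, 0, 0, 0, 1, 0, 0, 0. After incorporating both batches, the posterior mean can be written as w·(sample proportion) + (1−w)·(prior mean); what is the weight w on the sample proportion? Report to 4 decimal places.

0.7895

The Beta prior is conjugate to a Binomial/Bernoulli likelihood; the update adds successes to α and failures to β.
Total number of items tested: n = 33 + 30 = 63.
Posterior mean = (α₀+k)/(α₀+β₀+n) = [n/(α₀+β₀+n)]·(k/n) + [(α₀+β₀)/(α₀+β₀+n)]·α₀/(α₀+β₀), so only n and the prior enter the weight.
The weight on the data is w = n/(α₀+β₀+n) = 63/(8.0+8.8+63) = 63/79.8 = 0.7895.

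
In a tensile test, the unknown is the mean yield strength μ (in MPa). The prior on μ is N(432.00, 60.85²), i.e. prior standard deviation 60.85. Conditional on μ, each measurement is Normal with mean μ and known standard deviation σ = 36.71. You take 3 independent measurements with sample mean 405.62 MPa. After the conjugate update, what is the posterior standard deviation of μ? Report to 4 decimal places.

20.0152

For Normal data with known variance σ², a Normal(μ₀, σ₀²) prior on μ is conjugate. Posterior precision = 1/σ₀² + n/σ²; posterior mean is the precision-weighted average of μ₀ and x̄.
σ₀² = 60.85² = 3702.7225, σ² = 36.71² = 1347.6241; σ² + n·σ₀² = 1347.6241 + 3·3702.7225 = 12455.7916.
Posterior precision = 1/σ₀² + n/σ² = 1/3702.7225 + 3/1347.6241 = (σ² + n·σ₀²)/(σ₀²σ²) = 12455.7916/(3702.7225·1347.6241); posterior variance σₙ² = σ₀²σ²/(σ² + n·σ₀²) = 3702.7225·1347.6241/12455.7916 = 400.607062.
Posterior SD = √σₙ² = √(3702.7225·1347.6241/12455.7916) = 20.0152.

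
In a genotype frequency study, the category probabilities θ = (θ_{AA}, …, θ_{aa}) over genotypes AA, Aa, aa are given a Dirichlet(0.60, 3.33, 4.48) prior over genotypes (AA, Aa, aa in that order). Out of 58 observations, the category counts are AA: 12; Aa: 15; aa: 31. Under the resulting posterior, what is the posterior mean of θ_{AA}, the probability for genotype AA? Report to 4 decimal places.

0.1897

The Dirichlet prior is conjugate to the Multinomial likelihood: each posterior αⱼ = prior αⱼ + observed count nⱼ.
Posterior concentration: (12.60, 18.33, 35.48), total = 66.41.
E[θ_{AA}|data] = α_{AA}/Σα = 12.60/66.41 = 0.1897.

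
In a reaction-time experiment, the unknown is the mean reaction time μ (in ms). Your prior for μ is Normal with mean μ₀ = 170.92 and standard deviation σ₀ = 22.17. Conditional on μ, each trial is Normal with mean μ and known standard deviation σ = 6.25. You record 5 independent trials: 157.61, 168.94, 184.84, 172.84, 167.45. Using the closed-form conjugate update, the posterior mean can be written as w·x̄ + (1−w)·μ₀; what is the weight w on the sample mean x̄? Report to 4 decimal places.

For Normal data with known variance σ², a Normal(μ₀, σ₀²) prior on μ is conjugate. Posterior precision = 1/σ₀² + n/σ²; posterior mean is the precision-weighted average of μ₀ and x̄.
σ₀² = 22.17² = 491.5089, σ² = 6.25² = 39.0625. Prior precision 1/σ₀² = 1/491.5089; data precision n/σ² = 5/39.0625.
w = (n/σ²)/(1/σ₀² + n/σ²) = n·σ₀²/(σ² + n·σ₀²) = 5·491.5089/(39.0625 + 5·491.5089) = 2457.5445/2496.607 = 0.9844.

0.9844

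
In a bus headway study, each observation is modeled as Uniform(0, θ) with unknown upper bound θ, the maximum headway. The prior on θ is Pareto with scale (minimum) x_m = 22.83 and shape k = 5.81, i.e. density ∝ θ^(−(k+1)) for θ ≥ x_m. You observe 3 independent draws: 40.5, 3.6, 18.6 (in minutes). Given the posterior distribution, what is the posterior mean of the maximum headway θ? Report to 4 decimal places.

A Pareto(scale x_m, shape k) prior on the upper bound θ of Uniform(0, θ) is conjugate: posterior is Pareto(max(x_m, max xᵢ), k + n).
Sample maximum = 40.5; prior scale x_m = 22.83 → posterior scale = max = 40.50.
Posterior shape = 5.81 + 3 = 8.81.
E[θ|data] = k·x_m/(k−1) = 8.81·40.50/7.81 = 45.6857.

45.6857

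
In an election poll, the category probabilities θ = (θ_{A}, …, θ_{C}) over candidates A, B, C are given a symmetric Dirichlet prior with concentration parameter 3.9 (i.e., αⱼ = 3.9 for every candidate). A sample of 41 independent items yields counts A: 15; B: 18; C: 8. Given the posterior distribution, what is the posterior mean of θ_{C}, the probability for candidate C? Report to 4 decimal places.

0.2258

The Dirichlet prior is conjugate to the Multinomial likelihood: each posterior αⱼ = prior αⱼ + observed count nⱼ.
Posterior concentration: (18.9, 21.9, 11.9), total = 52.7.
E[θ_{C}|data] = α_{C}/Σα = 11.9/52.7 = 0.2258.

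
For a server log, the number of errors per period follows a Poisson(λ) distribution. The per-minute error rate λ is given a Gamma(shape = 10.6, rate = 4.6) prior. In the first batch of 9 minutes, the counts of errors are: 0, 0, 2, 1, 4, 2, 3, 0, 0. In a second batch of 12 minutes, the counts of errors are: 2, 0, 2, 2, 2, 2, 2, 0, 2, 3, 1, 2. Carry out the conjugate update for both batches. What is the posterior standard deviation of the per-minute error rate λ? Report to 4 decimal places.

With a Gamma(shape α, rate β) prior, the Poisson likelihood is conjugate: the posterior is Gamma(α + ΣXᵢ, β + n).
Batch 1: sum of counts S = 12 over n = 9 minutes.
After batch 1: Gamma(α+S, β+n) = Gamma(10.6+12, 4.6+9) = Gamma(22.6, 13.6).
Batch 2: sum of counts S = 20 over n = 12 minutes.
After batch 2: Gamma(α+S, β+n) = Gamma(22.6+20, 13.6+12) = Gamma(42.6, 25.6).
SD = √α/β = √42.6/25.6 = 0.2550.

0.2550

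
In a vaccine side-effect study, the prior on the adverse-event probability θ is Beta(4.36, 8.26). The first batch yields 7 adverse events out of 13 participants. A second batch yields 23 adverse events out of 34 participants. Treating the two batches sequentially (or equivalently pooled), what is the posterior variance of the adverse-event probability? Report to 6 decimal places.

The Beta prior is conjugate to a Binomial/Bernoulli likelihood; the update adds successes to α and failures to β.
After batch 1: Beta(4.36+7, 8.26+6) = Beta(11.36, 14.26).
After batch 2: Beta(11.36+23, 14.26+11) = Beta(34.36, 25.26).
Var = αβ/((α+β)²(α+β+1)) = 34.36·25.26/(59.62²·60.62) = 0.004028.

0.004028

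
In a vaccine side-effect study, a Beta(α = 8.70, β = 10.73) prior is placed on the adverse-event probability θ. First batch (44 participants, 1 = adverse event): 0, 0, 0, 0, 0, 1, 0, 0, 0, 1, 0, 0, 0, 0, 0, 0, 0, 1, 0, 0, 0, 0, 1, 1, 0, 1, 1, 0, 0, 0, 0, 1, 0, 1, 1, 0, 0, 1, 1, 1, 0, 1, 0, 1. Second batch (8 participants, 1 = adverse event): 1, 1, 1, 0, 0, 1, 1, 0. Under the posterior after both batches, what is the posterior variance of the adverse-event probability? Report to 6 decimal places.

0.003318

The Beta prior is conjugate to a Binomial/Bernoulli likelihood; the update adds successes to α and failures to β.
After batch 1: Beta(8.70+15, 10.73+29) = Beta(23.70, 39.73).
After batch 2: Beta(23.70+5, 39.73+3) = Beta(28.70, 42.73).
Var = αβ/((α+β)²(α+β+1)) = 28.70·42.73/(71.43²·72.43) = 0.003318.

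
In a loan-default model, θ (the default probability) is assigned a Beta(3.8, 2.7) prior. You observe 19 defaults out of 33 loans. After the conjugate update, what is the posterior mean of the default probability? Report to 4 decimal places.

0.5772

The Beta prior is conjugate to a Binomial/Bernoulli likelihood; the update adds successes to α and failures to β.
Posterior: Beta(α+k, β+n−k) = Beta(3.8+19, 2.7+14) = Beta(22.8, 16.7).
Posterior mean = α/(α+β) = 22.8/39.5 = 0.5772.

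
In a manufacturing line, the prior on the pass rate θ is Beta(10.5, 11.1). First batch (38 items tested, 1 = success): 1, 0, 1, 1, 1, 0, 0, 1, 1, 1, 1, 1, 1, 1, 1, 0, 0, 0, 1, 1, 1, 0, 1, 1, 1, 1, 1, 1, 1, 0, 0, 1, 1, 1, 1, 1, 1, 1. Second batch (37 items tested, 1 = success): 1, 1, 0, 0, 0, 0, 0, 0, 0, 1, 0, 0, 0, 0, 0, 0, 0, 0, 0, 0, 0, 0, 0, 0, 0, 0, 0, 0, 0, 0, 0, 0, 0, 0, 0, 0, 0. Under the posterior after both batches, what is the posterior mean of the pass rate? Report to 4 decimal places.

The Beta prior is conjugate to a Binomial/Bernoulli likelihood; the update adds successes to α and failures to β.
After batch 1: Beta(10.5+29, 11.1+9) = Beta(39.5, 20.1).
After batch 2: Beta(39.5+3, 20.1+34) = Beta(42.5, 54.1).
Posterior mean = α/(α+β) = 42.5/96.6 = 0.4400.

0.4400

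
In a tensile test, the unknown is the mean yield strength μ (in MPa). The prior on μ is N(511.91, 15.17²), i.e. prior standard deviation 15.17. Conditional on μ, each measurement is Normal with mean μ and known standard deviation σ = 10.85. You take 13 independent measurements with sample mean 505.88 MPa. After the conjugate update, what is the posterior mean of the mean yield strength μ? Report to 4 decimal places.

For Normal data with known variance σ², a Normal(μ₀, σ₀²) prior on μ is conjugate. Posterior precision = 1/σ₀² + n/σ²; posterior mean is the precision-weighted average of μ₀ and x̄.
n·x̄ = 13·505.88 = 6576.44.
σ₀² = 15.17² = 230.1289, σ² = 10.85² = 117.7225; σ² + n·σ₀² = 117.7225 + 13·230.1289 = 3109.3982.
Posterior mean = (μ₀/σ₀² + n·x̄/σ²)/(1/σ₀² + n/σ²) = (σ²·μ₀ + σ₀²·n·x̄)/(σ² + n·σ₀²) = (117.7225·511.91 + 230.1289·6576.44)/3109.3982 = 1573692.228091/3109.3982 = 506.1083.

506.1083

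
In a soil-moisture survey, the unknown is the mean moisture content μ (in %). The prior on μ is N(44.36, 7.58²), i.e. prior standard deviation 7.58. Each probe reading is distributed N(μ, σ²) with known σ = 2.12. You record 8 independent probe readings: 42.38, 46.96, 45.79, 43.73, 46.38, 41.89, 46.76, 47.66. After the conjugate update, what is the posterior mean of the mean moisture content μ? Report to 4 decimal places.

For Normal data with known variance σ², a Normal(μ₀, σ₀²) prior on μ is conjugate. Posterior precision = 1/σ₀² + n/σ²; posterior mean is the precision-weighted average of μ₀ and x̄.
Σxᵢ = 42.38 + 46.96 + 45.79 + 43.73 + 46.38 + 41.89 + 46.76 + 47.66 = 361.55, so n·x̄ = 361.55.
σ₀² = 7.58² = 57.4564, σ² = 2.12² = 4.4944; σ² + n·σ₀² = 4.4944 + 8·57.4564 = 464.1456.
Posterior mean = (μ₀/σ₀² + n·x̄/σ²)/(1/σ₀² + n/σ²) = (σ²·μ₀ + σ₀²·n·x̄)/(σ² + n·σ₀²) = (4.4944·44.36 + 57.4564·361.55)/464.1456 = 20972.733004/464.1456 = 45.1857.

45.1857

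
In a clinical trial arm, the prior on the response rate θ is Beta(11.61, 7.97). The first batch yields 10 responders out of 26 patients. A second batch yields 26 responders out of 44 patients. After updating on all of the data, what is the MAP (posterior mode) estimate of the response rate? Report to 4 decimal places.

The Beta prior is conjugate to a Binomial/Bernoulli likelihood; the update adds successes to α and failures to β.
After batch 1: Beta(11.61+10, 7.97+16) = Beta(21.61, 23.97).
After batch 2: Beta(21.61+26, 23.97+18) = Beta(47.61, 41.97).
Mode of Beta(a,b) for a,b>1 is (a−1)/(a+b−2) = 46.61/87.58 = 0.5322.

0.5322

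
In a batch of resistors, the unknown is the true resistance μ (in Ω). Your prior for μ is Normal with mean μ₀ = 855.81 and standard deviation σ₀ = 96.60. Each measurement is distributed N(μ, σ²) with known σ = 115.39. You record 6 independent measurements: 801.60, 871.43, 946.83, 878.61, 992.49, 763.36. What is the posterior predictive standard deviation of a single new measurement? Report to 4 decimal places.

For Normal data with known variance σ², a Normal(μ₀, σ₀²) prior on μ is conjugate. Posterior precision = 1/σ₀² + n/σ²; posterior mean is the precision-weighted average of μ₀ and x̄.
σ₀² = 96.60² = 9331.56, σ² = 115.39² = 13314.8521; σ² + n·σ₀² = 13314.8521 + 6·9331.56 = 69304.2121.
Posterior precision = 1/σ₀² + n/σ² = 1/9331.56 + 6/13314.8521 = (σ² + n·σ₀²)/(σ₀²σ²) = 69304.2121/(9331.56·13314.8521); posterior variance σₙ² = σ₀²σ²/(σ² + n·σ₀²) = 9331.56·13314.8521/69304.2121 = 1792.796390.
Predictive variance for one new observation = σₙ² + σ² = 9331.56·13314.8521/69304.2121 + 13314.8521 = σ²·(σ₀² + 69304.2121)/69304.2121 = 13314.8521·78635.7721/69304.2121 = 15107.648490; SD = √(13314.8521·78635.7721/69304.2121) = 122.9132.

122.9132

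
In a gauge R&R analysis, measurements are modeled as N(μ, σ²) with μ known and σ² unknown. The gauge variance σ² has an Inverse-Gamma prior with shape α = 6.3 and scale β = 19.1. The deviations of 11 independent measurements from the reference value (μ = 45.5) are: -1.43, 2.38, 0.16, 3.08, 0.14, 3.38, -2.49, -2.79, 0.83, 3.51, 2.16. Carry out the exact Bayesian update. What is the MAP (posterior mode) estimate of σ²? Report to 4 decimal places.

3.8486

With known mean μ and an Inverse-Gamma(α, β) prior on σ², the Normal likelihood is conjugate: posterior is Inv-Gamma(α + n/2, β + Σ(xᵢ−μ)²/2).
Σ(xᵢ−μ)² = (-1.43)² + (2.38)² + (0.16)² + (3.08)² + (0.14)² + (3.38)² + (-2.49)² + (-2.79)² + (0.83)² + (3.51)² + (2.16)² = 60.3241.
Posterior: Inv-Gamma(6.3 + 11/2, 19.1 + 60.3241/2) = Inv-Gamma(11.80, 49.26205).
Mode = β/(α+1) = 49.26205/12.80 = 3.8486.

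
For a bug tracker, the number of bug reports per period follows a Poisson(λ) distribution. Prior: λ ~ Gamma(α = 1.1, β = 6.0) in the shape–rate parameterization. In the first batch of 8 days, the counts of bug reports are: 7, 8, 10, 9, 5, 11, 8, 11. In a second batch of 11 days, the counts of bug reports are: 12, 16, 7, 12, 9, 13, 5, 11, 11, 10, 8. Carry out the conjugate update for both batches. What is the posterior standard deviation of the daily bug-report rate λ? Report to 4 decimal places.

With a Gamma(shape α, rate β) prior, the Poisson likelihood is conjugate: the posterior is Gamma(α + ΣXᵢ, β + n).
Batch 1: sum of counts S = 69 over n = 8 days.
After batch 1: Gamma(α+S, β+n) = Gamma(1.1+69, 6.0+8) = Gamma(70.1, 14.0).
Batch 2: sum of counts S = 114 over n = 11 days.
After batch 2: Gamma(α+S, β+n) = Gamma(70.1+114, 14.0+11) = Gamma(184.1, 25.0).
SD = √α/β = √184.1/25.0 = 0.5427.

0.5427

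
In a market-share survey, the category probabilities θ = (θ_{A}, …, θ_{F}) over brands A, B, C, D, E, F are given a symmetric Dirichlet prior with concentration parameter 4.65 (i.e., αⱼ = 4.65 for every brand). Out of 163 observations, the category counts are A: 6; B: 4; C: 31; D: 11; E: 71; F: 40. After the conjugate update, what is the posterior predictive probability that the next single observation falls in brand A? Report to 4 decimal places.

The Dirichlet prior is conjugate to the Multinomial likelihood: each posterior αⱼ = prior αⱼ + observed count nⱼ.
Posterior concentration: (10.65, 8.65, 35.65, 15.65, 75.65, 44.65), total = 190.90.
P(next = A | data) = α_{A}/Σα = 0.0558.

0.0558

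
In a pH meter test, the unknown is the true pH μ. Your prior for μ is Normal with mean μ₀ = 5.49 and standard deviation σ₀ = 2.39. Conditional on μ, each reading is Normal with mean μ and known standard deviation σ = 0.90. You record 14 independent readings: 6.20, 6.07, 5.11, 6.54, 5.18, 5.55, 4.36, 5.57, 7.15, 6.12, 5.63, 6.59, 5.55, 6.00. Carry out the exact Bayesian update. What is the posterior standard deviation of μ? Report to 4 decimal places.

For Normal data with known variance σ², a Normal(μ₀, σ₀²) prior on μ is conjugate. Posterior precision = 1/σ₀² + n/σ²; posterior mean is the precision-weighted average of μ₀ and x̄.
σ₀² = 2.39² = 5.7121, σ² = 0.90² = 0.81; σ² + n·σ₀² = 0.81 + 14·5.7121 = 80.7794.
Posterior precision = 1/σ₀² + n/σ² = 1/5.7121 + 14/0.81 = (σ² + n·σ₀²)/(σ₀²σ²) = 80.7794/(5.7121·0.81); posterior variance σₙ² = σ₀²σ²/(σ² + n·σ₀²) = 5.7121·0.81/80.7794 = 0.057277.
Posterior SD = √σₙ² = √(5.7121·0.81/80.7794) = 0.2393.

0.2393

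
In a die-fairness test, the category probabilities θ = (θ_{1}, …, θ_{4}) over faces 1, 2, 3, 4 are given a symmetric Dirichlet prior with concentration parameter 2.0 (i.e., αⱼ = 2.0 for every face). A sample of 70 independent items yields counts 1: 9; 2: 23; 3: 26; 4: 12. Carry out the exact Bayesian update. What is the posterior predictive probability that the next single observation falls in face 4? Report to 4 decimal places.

The Dirichlet prior is conjugate to the Multinomial likelihood: each posterior αⱼ = prior αⱼ + observed count nⱼ.
Posterior concentration: (11.0, 25.0, 28.0, 14.0), total = 78.0.
P(next = 4 | data) = α_{4}/Σα = 0.1795.

0.1795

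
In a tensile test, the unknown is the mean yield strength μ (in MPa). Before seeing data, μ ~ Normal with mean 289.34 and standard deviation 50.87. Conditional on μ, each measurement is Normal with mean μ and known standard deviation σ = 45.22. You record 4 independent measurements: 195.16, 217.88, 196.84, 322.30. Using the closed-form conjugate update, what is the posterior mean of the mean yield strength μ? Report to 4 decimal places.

For Normal data with known variance σ², a Normal(μ₀, σ₀²) prior on μ is conjugate. Posterior precision = 1/σ₀² + n/σ²; posterior mean is the precision-weighted average of μ₀ and x̄.
Σxᵢ = 195.16 + 217.88 + 196.84 + 322.30 = 932.18, so n·x̄ = 932.18.
σ₀² = 50.87² = 2587.7569, σ² = 45.22² = 2044.8484; σ² + n·σ₀² = 2044.8484 + 4·2587.7569 = 12395.876.
Posterior mean = (μ₀/σ₀² + n·x̄/σ²)/(1/σ₀² + n/σ²) = (σ²·μ₀ + σ₀²·n·x̄)/(σ² + n·σ₀²) = (2044.8484·289.34 + 2587.7569·932.18)/12395.876 = 3003911.663098/12395.876 = 242.3315.

242.3315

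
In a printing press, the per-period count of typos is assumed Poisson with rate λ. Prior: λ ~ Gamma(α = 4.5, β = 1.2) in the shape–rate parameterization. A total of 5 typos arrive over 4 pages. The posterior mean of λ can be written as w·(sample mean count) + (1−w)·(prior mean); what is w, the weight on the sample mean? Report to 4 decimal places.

0.7692

With a Gamma(shape α, rate β) prior, the Poisson likelihood is conjugate: the posterior is Gamma(α + ΣXᵢ, β + n).
Posterior mean = (α₀+S)/(β₀+n) = [n/(β₀+n)]·(S/n) + [β₀/(β₀+n)]·(α₀/β₀), so only n and β₀ enter the weight.
Weight on data w = n/(β₀+n) = 4/(1.2+4) = 4/5.2 = 0.7692.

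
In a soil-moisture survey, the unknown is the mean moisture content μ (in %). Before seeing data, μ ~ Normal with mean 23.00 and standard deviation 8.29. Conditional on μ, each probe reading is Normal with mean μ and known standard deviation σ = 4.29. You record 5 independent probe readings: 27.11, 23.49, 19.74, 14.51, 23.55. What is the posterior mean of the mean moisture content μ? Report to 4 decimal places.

21.7471

For Normal data with known variance σ², a Normal(μ₀, σ₀²) prior on μ is conjugate. Posterior precision = 1/σ₀² + n/σ²; posterior mean is the precision-weighted average of μ₀ and x̄.
Σxᵢ = 27.11 + 23.49 + 19.74 + 14.51 + 23.55 = 108.4, so n·x̄ = 108.4.
σ₀² = 8.29² = 68.7241, σ² = 4.29² = 18.4041; σ² + n·σ₀² = 18.4041 + 5·68.7241 = 362.0246.
Posterior mean = (μ₀/σ₀² + n·x̄/σ²)/(1/σ₀² + n/σ²) = (σ²·μ₀ + σ₀²·n·x̄)/(σ² + n·σ₀²) = (18.4041·23.00 + 68.7241·108.4)/362.0246 = 7872.98674/362.0246 = 21.7471.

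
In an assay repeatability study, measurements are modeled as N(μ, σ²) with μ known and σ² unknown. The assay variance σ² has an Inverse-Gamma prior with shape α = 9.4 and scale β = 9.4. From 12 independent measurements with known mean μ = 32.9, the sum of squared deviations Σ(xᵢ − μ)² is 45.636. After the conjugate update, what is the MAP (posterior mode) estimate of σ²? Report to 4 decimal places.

1.9645

With known mean μ and an Inverse-Gamma(α, β) prior on σ², the Normal likelihood is conjugate: posterior is Inv-Gamma(α + n/2, β + Σ(xᵢ−μ)²/2).
Posterior: Inv-Gamma(9.4 + 12/2, 9.4 + 45.636/2) = Inv-Gamma(15.40, 32.2180).
Mode = β/(α+1) = 32.2180/16.40 = 1.9645.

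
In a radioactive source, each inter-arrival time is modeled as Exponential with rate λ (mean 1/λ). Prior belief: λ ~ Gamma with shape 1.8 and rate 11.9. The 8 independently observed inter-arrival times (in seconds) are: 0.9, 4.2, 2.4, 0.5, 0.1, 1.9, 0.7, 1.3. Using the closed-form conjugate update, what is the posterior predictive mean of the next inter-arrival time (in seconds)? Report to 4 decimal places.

2.7159

With a Gamma(shape α, rate β) prior on the exponential rate λ, the posterior after n observations with total T = Σxᵢ is Gamma(α+n, β+T).
Sum of observations T = 12.0 seconds; n = 8.
Posterior: Gamma(1.8+8, 11.9+12.0) = Gamma(9.8, 23.9).
The predictive distribution for the next observation is Lomax; its mean is β/(α−1) = 23.9/8.8 = 2.7159.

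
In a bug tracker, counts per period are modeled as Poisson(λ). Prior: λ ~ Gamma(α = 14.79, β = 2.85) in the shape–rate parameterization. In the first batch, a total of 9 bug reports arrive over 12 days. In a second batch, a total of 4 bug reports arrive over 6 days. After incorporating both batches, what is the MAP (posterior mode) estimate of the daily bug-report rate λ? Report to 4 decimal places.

With a Gamma(shape α, rate β) prior, the Poisson likelihood is conjugate: the posterior is Gamma(α + ΣXᵢ, β + n).
After batch 1: Gamma(α+S, β+n) = Gamma(14.79+9, 2.85+12) = Gamma(23.79, 14.85).
After batch 2: Gamma(α+S, β+n) = Gamma(23.79+4, 14.85+6) = Gamma(27.79, 20.85).
Mode of Gamma(α,β) for α≥1 is (α−1)/β = 26.79/20.85 = 1.2849.

1.2849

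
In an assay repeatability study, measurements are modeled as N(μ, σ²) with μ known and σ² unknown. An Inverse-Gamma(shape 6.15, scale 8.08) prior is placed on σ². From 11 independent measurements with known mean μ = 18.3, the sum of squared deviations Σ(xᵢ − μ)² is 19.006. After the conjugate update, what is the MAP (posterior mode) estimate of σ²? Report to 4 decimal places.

With known mean μ and an Inverse-Gamma(α, β) prior on σ², the Normal likelihood is conjugate: posterior is Inv-Gamma(α + n/2, β + Σ(xᵢ−μ)²/2).
Posterior: Inv-Gamma(6.15 + 11/2, 8.08 + 19.006/2) = Inv-Gamma(11.65, 17.5830).
Mode = β/(α+1) = 17.5830/12.65 = 1.3900.

1.3900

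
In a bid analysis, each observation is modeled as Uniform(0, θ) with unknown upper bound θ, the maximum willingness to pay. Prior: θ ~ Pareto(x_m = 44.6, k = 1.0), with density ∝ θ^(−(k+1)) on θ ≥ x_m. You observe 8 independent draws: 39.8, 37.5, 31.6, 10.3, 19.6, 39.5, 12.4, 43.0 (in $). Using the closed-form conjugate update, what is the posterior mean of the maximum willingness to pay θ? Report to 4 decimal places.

A Pareto(scale x_m, shape k) prior on the upper bound θ of Uniform(0, θ) is conjugate: posterior is Pareto(max(x_m, max xᵢ), k + n).
Sample maximum = 43.0; prior scale x_m = 44.6 → posterior scale = max = 44.6.
Posterior shape = 1.0 + 8 = 9.0.
E[θ|data] = k·x_m/(k−1) = 9.0·44.6/8.0 = 50.1750.

50.1750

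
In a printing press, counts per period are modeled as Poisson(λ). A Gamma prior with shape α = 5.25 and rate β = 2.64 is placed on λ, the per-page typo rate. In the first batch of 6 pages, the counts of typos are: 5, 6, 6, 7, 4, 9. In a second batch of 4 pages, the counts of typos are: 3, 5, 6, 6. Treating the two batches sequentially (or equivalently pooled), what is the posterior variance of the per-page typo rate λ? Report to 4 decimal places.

0.3896

With a Gamma(shape α, rate β) prior, the Poisson likelihood is conjugate: the posterior is Gamma(α + ΣXᵢ, β + n).
Batch 1: sum of counts S = 37 over n = 6 pages.
After batch 1: Gamma(α+S, β+n) = Gamma(5.25+37, 2.64+6) = Gamma(42.25, 8.64).
Batch 2: sum of counts S = 20 over n = 4 pages.
After batch 2: Gamma(α+S, β+n) = Gamma(42.25+20, 8.64+4) = Gamma(62.25, 12.64).
Var = α/β² = 62.25/12.64² = 0.3896.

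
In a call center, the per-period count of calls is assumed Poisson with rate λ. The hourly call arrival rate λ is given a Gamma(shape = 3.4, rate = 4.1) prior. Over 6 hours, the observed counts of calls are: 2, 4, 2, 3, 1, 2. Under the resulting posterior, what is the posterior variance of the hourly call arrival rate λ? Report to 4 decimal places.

With a Gamma(shape α, rate β) prior, the Poisson likelihood is conjugate: the posterior is Gamma(α + ΣXᵢ, β + n).
Sum of counts S = 14 over n = 6 hours.
Posterior: Gamma(α+S, β+n) = Gamma(3.4+14, 4.1+6) = Gamma(17.4, 10.1).
Var = α/β² = 17.4/10.1² = 0.1706.

0.1706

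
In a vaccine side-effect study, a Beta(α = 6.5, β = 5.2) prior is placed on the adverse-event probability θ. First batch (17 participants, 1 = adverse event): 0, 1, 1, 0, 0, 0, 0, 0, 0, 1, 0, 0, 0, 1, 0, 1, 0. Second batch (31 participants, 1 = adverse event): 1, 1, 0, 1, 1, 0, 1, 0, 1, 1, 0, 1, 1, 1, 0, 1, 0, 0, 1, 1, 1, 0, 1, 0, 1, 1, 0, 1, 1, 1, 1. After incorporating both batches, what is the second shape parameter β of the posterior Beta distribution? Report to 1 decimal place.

27.2

The Beta prior is conjugate to a Binomial/Bernoulli likelihood; the update adds successes to α and failures to β.
After batch 1: Beta(6.5+5, 5.2+12) = Beta(11.5, 17.2).
After batch 2: Beta(11.5+21, 17.2+10) = Beta(32.5, 27.2).
Posterior β = 27.2.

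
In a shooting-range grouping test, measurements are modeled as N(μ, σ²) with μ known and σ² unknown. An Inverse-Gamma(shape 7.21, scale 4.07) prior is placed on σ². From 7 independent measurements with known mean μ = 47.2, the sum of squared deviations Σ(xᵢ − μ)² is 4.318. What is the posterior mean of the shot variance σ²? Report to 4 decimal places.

0.6415

With known mean μ and an Inverse-Gamma(α, β) prior on σ², the Normal likelihood is conjugate: posterior is Inv-Gamma(α + n/2, β + Σ(xᵢ−μ)²/2).
Posterior: Inv-Gamma(7.21 + 7/2, 4.07 + 4.318/2) = Inv-Gamma(10.71, 6.2290).
E[σ²|data] = β/(α−1) = 6.2290/9.71 = 0.6415.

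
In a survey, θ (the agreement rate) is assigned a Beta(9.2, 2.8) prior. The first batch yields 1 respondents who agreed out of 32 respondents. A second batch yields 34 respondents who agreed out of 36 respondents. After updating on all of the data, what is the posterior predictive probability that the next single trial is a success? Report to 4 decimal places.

0.5525

The Beta prior is conjugate to a Binomial/Bernoulli likelihood; the update adds successes to α and failures to β.
After batch 1: Beta(9.2+1, 2.8+31) = Beta(10.2, 33.8).
After batch 2: Beta(10.2+34, 33.8+2) = Beta(44.2, 35.8).
For a single future Bernoulli trial, P(success | data) = α/(α+β) = 0.5525.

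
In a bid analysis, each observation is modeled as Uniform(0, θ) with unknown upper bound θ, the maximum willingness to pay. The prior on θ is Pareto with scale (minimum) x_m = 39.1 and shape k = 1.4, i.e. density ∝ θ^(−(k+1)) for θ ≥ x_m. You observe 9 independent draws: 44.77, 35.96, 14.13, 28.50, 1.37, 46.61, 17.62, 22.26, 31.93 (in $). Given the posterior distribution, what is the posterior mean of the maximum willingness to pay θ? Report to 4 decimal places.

51.5685

A Pareto(scale x_m, shape k) prior on the upper bound θ of Uniform(0, θ) is conjugate: posterior is Pareto(max(x_m, max xᵢ), k + n).
Sample maximum = 46.61; prior scale x_m = 39.1 → posterior scale = max = 46.61.
Posterior shape = 1.4 + 9 = 10.4.
E[θ|data] = k·x_m/(k−1) = 10.4·46.61/9.4 = 51.5685.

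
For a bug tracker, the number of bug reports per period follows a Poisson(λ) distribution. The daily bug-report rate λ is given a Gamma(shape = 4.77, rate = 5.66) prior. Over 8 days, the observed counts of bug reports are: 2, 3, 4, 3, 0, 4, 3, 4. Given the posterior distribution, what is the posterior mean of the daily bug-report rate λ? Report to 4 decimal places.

With a Gamma(shape α, rate β) prior, the Poisson likelihood is conjugate: the posterior is Gamma(α + ΣXᵢ, β + n).
Sum of counts S = 23 over n = 8 days.
Posterior: Gamma(α+S, β+n) = Gamma(4.77+23, 5.66+8) = Gamma(27.77, 13.66).
Posterior mean = α/β = 27.77/13.66 = 2.0329.

2.0329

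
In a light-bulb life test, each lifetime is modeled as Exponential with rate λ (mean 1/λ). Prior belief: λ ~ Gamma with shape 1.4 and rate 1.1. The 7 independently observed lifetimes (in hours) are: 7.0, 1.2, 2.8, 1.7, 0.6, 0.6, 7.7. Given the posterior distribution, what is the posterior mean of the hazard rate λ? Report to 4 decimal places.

0.3700

With a Gamma(shape α, rate β) prior on the exponential rate λ, the posterior after n observations with total T = Σxᵢ is Gamma(α+n, β+T).
Sum of observations T = 21.6 hours; n = 7.
Posterior: Gamma(1.4+7, 1.1+21.6) = Gamma(8.4, 22.7).
Posterior mean of λ = α/β = 8.4/22.7 = 0.3700.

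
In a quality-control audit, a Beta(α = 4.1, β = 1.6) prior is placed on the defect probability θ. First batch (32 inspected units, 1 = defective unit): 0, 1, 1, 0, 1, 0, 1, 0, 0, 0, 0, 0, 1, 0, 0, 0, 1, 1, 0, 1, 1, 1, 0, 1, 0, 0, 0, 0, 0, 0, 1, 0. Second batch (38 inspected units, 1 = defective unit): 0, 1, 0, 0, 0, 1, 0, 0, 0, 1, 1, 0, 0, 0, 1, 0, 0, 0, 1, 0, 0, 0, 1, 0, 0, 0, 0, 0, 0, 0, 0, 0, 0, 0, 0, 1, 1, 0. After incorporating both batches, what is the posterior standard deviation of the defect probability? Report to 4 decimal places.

The Beta prior is conjugate to a Binomial/Bernoulli likelihood; the update adds successes to α and failures to β.
After batch 1: Beta(4.1+12, 1.6+20) = Beta(16.1, 21.6).
After batch 2: Beta(16.1+9, 21.6+29) = Beta(25.1, 50.6).
Var = αβ/((α+β)²(α+β+1)) = 25.1·50.6/(75.7²·76.7) = 0.00288960; SD = √0.00288960 = 0.0538.

0.0538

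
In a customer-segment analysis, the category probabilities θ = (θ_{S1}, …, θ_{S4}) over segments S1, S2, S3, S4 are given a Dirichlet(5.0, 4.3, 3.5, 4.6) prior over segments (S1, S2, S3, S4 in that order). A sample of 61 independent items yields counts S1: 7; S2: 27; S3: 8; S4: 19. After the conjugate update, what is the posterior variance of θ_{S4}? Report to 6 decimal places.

0.002650

The Dirichlet prior is conjugate to the Multinomial likelihood: each posterior αⱼ = prior αⱼ + observed count nⱼ.
Posterior concentration: (12.0, 31.3, 11.5, 23.6), total = 78.4.
Var[θ_j] = α_j(Σα−α_j)/((Σα)²(Σα+1)) = 23.6·54.8/(78.4²·79.4) = 0.002650.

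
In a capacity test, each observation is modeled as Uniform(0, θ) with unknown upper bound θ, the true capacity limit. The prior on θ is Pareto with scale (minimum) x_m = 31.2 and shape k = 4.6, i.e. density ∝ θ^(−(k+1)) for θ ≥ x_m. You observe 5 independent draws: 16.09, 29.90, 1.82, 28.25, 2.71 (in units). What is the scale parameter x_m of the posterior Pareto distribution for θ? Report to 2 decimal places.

31.20

A Pareto(scale x_m, shape k) prior on the upper bound θ of Uniform(0, θ) is conjugate: posterior is Pareto(max(x_m, max xᵢ), k + n).
Sample maximum = 29.90; prior scale x_m = 31.2 → posterior scale = max = 31.20.
Posterior shape = 4.6 + 5 = 9.6.
Posterior scale x_m = 31.20.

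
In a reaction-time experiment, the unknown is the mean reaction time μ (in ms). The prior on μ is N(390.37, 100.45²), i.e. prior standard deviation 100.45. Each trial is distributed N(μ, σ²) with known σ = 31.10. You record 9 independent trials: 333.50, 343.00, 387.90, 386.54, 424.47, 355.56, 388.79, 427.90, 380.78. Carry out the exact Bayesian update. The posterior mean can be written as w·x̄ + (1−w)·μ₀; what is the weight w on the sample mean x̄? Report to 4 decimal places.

For Normal data with known variance σ², a Normal(μ₀, σ₀²) prior on μ is conjugate. Posterior precision = 1/σ₀² + n/σ²; posterior mean is the precision-weighted average of μ₀ and x̄.
σ₀² = 100.45² = 10090.2025, σ² = 31.10² = 967.21. Prior precision 1/σ₀² = 1/10090.2025; data precision n/σ² = 9/967.21.
w = (n/σ²)/(1/σ₀² + n/σ²) = n·σ₀²/(σ² + n·σ₀²) = 9·10090.2025/(967.21 + 9·10090.2025) = 90811.8225/91779.0325 = 0.9895.

0.9895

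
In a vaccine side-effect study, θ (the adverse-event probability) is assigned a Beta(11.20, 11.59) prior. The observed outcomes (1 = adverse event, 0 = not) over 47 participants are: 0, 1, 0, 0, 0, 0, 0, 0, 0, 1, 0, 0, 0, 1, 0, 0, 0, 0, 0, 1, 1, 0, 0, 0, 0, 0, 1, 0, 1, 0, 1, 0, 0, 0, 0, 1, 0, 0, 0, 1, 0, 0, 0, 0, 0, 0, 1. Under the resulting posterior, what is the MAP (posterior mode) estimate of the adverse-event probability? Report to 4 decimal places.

The Beta prior is conjugate to a Binomial/Bernoulli likelihood; the update adds successes to α and failures to β.
Posterior: Beta(α+k, β+n−k) = Beta(11.20+11, 11.59+36) = Beta(22.20, 47.59).
Mode of Beta(a,b) for a,b>1 is (a−1)/(a+b−2) = 21.20/67.79 = 0.3127.

0.3127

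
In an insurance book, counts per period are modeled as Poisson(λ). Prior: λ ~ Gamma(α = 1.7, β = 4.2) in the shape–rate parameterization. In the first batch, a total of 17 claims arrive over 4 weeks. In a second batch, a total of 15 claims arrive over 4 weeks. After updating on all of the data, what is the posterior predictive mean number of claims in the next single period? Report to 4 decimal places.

2.7623

With a Gamma(shape α, rate β) prior, the Poisson likelihood is conjugate: the posterior is Gamma(α + ΣXᵢ, β + n).
After batch 1: Gamma(α+S, β+n) = Gamma(1.7+17, 4.2+4) = Gamma(18.7, 8.2).
After batch 2: Gamma(α+S, β+n) = Gamma(18.7+15, 8.2+4) = Gamma(33.7, 12.2).
The predictive distribution for one future period is NegBinom with mean α/β = 2.7623.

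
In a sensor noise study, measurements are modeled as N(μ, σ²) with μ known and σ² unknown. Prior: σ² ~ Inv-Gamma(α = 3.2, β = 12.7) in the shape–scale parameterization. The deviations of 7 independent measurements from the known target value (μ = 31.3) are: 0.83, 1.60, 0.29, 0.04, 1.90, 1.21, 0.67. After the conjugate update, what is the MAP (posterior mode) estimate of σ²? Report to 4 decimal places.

2.2245

With known mean μ and an Inverse-Gamma(α, β) prior on σ², the Normal likelihood is conjugate: posterior is Inv-Gamma(α + n/2, β + Σ(xᵢ−μ)²/2).
Σ(xᵢ−μ)² = (0.83)² + (1.60)² + (0.29)² + (0.04)² + (1.90)² + (1.21)² + (0.67)² = 8.8576.
Posterior: Inv-Gamma(3.2 + 7/2, 12.7 + 8.8576/2) = Inv-Gamma(6.70, 17.12880).
Mode = β/(α+1) = 17.12880/7.70 = 2.2245.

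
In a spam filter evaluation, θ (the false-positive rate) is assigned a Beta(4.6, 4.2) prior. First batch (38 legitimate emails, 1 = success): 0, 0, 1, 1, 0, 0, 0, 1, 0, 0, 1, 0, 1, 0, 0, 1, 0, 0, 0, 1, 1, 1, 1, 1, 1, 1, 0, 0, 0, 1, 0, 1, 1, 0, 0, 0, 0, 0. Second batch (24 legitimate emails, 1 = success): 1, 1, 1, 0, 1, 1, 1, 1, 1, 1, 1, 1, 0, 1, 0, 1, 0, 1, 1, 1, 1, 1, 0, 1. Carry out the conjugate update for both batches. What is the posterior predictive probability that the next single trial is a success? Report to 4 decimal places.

The Beta prior is conjugate to a Binomial/Bernoulli likelihood; the update adds successes to α and failures to β.
After batch 1: Beta(4.6+16, 4.2+22) = Beta(20.6, 26.2).
After batch 2: Beta(20.6+19, 26.2+5) = Beta(39.6, 31.2).
For a single future Bernoulli trial, P(success | data) = α/(α+β) = 0.5593.

0.5593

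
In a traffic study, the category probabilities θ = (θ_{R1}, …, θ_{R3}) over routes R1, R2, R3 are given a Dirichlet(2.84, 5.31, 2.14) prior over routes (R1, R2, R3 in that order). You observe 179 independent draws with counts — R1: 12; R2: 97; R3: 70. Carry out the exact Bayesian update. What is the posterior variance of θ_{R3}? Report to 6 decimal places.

The Dirichlet prior is conjugate to the Multinomial likelihood: each posterior αⱼ = prior αⱼ + observed count nⱼ.
Posterior concentration: (14.84, 102.31, 72.14), total = 189.29.
Var[θ_j] = α_j(Σα−α_j)/((Σα)²(Σα+1)) = 72.14·117.15/(189.29²·190.29) = 0.001240.

0.001240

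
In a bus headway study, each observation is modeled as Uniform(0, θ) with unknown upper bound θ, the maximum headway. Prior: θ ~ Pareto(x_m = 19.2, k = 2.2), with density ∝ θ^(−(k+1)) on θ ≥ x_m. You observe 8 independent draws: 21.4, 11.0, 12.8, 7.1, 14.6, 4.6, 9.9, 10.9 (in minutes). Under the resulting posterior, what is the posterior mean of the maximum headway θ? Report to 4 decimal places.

23.7261

A Pareto(scale x_m, shape k) prior on the upper bound θ of Uniform(0, θ) is conjugate: posterior is Pareto(max(x_m, max xᵢ), k + n).
Sample maximum = 21.4; prior scale x_m = 19.2 → posterior scale = max = 21.4.
Posterior shape = 2.2 + 8 = 10.2.
E[θ|data] = k·x_m/(k−1) = 10.2·21.4/9.2 = 23.7261.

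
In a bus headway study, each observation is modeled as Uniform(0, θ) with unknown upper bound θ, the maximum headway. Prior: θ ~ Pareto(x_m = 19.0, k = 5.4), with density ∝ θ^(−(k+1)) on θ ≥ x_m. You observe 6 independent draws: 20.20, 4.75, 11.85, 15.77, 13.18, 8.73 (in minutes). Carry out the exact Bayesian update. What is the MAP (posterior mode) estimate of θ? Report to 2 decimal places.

A Pareto(scale x_m, shape k) prior on the upper bound θ of Uniform(0, θ) is conjugate: posterior is Pareto(max(x_m, max xᵢ), k + n).
Sample maximum = 20.20; prior scale x_m = 19.0 → posterior scale = max = 20.20.
Posterior shape = 5.4 + 6 = 11.4.
The Pareto density is decreasing on [x_m, ∞), so the mode is x_m = 20.20.

20.20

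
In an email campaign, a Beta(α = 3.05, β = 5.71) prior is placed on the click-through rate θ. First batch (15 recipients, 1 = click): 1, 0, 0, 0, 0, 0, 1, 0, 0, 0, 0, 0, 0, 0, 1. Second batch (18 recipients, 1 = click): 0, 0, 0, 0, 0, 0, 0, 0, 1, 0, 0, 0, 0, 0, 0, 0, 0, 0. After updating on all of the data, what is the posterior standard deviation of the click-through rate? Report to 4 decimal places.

0.0573

The Beta prior is conjugate to a Binomial/Bernoulli likelihood; the update adds successes to α and failures to β.
After batch 1: Beta(3.05+3, 5.71+12) = Beta(6.05, 17.71).
After batch 2: Beta(6.05+1, 17.71+17) = Beta(7.05, 34.71).
Var = αβ/((α+β)²(α+β+1)) = 7.05·34.71/(41.76²·42.76) = 0.00328160; SD = √0.00328160 = 0.0573.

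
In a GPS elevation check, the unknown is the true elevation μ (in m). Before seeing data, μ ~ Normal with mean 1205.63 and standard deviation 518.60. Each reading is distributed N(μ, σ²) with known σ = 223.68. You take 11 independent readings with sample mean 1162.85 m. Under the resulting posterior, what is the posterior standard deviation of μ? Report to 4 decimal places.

66.8789

For Normal data with known variance σ², a Normal(μ₀, σ₀²) prior on μ is conjugate. Posterior precision = 1/σ₀² + n/σ²; posterior mean is the precision-weighted average of μ₀ and x̄.
σ₀² = 518.60² = 268945.96, σ² = 223.68² = 50032.7424; σ² + n·σ₀² = 50032.7424 + 11·268945.96 = 3008438.3024.
Posterior precision = 1/σ₀² + n/σ² = 1/268945.96 + 11/50032.7424 = (σ² + n·σ₀²)/(σ₀²σ²) = 3008438.3024/(268945.96·50032.7424); posterior variance σₙ² = σ₀²σ²/(σ² + n·σ₀²) = 268945.96·50032.7424/3008438.3024 = 4472.787069.
Posterior SD = √σₙ² = √(268945.96·50032.7424/3008438.3024) = 66.8789.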